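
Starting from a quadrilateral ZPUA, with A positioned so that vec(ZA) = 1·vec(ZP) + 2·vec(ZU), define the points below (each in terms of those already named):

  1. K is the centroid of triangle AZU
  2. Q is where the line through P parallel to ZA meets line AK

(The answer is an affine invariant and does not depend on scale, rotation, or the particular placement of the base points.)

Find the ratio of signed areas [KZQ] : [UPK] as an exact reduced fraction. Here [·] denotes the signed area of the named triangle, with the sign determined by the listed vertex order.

Work in coordinates with Z = (0, 0), P = (1, 0), U = (0, 1), A = (1, 2).
1. K is the centroid of triangle AZU ⇒ K = (1/3, 1)
2. Q is where the line through P parallel to ZA meets line AK ⇒ Q = (5, 8)
2·[KZQ] = 7/3, 2·[UPK] = 1/3
[KZQ]:[UPK] = 7/3:1/3 = 7

[KZQ]:[UPK] = 7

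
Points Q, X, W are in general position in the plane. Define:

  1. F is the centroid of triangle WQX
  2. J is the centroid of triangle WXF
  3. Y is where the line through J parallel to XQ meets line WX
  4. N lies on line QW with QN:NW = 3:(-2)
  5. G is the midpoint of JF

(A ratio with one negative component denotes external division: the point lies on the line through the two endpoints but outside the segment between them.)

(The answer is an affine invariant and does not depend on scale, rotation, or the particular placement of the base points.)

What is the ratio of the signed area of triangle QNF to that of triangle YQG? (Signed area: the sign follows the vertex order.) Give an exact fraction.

Assign Q = (0, 0), X = (1, 0), W = (0, 1) — the answer is frame-independent, so this choice is without loss of generality.
1. F is the centroid of triangle WQX ⇒ F = (1/3, 1/3)
2. J is the centroid of triangle WXF ⇒ J = (4/9, 4/9)
3. Y is where the line through J parallel to XQ meets line WX ⇒ Y = (5/9, 4/9)
4. N lies on line QW with QN:NW = 3:(-2) ⇒ N = (0, 3)
5. G is the midpoint of JF ⇒ G = (7/18, 7/18)
2·[QNF] = -1, 2·[YQG] = -7/162
[QNF]:[YQG] = -1:-7/162 = 162/7

[QNF]:[YQG] = 162/7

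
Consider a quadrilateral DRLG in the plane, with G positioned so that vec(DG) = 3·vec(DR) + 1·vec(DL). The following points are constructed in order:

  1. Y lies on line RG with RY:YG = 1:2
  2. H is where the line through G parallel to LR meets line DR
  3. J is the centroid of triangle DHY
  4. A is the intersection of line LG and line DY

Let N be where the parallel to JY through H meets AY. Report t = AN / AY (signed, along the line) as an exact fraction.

Assign D = (0, 0), R = (1, 0), L = (0, 1), G = (3, 1) — the answer is frame-independent, so this choice is without loss of generality.
1. Y lies on line RG with RY:YG = 1:2 ⇒ Y = (5/3, 1/3)
2. H is where the line through G parallel to LR meets line DR ⇒ H = (4, 0)
3. J is the centroid of triangle DHY ⇒ J = (17/9, 1/9)
4. A is the intersection of line LG and line DY ⇒ A = (5, 1)
through H parallel to JY: direction (-2/9, 2/9); meets AY at N = (10/3, 2/3)
N = A + t·(Y−A) with t = 1/2

t = 1/2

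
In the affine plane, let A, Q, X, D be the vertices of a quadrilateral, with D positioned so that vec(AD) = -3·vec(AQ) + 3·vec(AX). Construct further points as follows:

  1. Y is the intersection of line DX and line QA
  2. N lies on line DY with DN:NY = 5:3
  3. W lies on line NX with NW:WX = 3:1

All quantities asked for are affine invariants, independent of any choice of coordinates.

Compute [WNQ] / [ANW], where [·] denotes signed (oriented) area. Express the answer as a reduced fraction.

[WNQ]:[ANW] = -1/3

Set A = (0, 0), Q = (1, 0), X = (0, 1), D = (-3, 3); any affine frame gives the same invariant.
1. Y is the intersection of line DX and line QA ⇒ Y = (3/2, 0)
2. N lies on line DY with DN:NY = 5:3 ⇒ N = (-3/16, 9/8)
3. W lies on line NX with NW:WX = 3:1 ⇒ W = (-3/64, 33/32)
2·[WNQ] = 3/64, 2·[ANW] = -9/64
[WNQ]:[ANW] = 3/64:-9/64 = -1/3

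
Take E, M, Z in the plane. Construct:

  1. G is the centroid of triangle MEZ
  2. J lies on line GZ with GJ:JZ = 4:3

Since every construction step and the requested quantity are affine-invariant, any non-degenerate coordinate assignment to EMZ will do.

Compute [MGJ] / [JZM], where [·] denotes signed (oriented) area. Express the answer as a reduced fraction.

[MGJ]:[JZM] = 4/3

Choose coordinates E = (0, 0), M = (1, 0), Z = (0, 1).
1. G is the centroid of triangle MEZ ⇒ G = (1/3, 1/3)
2. J lies on line GZ with GJ:JZ = 4:3 ⇒ J = (1/7, 5/7)
2·[MGJ] = -4/21, 2·[JZM] = -1/7
[MGJ]:[JZM] = -4/21:-1/7 = 4/3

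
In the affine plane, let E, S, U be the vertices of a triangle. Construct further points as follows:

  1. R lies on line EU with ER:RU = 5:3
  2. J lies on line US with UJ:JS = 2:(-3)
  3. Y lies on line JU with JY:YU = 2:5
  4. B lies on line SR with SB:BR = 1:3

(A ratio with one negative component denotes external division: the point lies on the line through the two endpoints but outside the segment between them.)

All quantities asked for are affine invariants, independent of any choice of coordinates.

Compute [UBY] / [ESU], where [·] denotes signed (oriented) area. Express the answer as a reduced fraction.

Work in coordinates with E = (0, 0), S = (1, 0), U = (0, 1).
1. R lies on line EU with ER:RU = 5:3 ⇒ R = (0, 5/8)
2. J lies on line US with UJ:JS = 2:(-3) ⇒ J = (-2, 3)
3. Y lies on line JU with JY:YU = 2:5 ⇒ Y = (-10/7, 17/7)
4. B lies on line SR with SB:BR = 1:3 ⇒ B = (3/4, 5/32)
2·[UBY] = -15/112, 2·[ESU] = 1
[UBY]:[ESU] = -15/112:1 = -15/112

[UBY]:[ESU] = -15/112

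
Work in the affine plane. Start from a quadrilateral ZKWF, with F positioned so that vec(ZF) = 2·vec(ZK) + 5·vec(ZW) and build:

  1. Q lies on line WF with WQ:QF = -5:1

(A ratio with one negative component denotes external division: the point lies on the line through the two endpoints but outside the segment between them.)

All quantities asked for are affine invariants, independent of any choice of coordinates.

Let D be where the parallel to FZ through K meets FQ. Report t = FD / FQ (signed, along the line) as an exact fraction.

t = 10

Work in coordinates with Z = (0, 0), K = (1, 0), W = (0, 1), F = (2, 5).
1. Q lies on line WF with WQ:QF = -5:1 ⇒ Q = (5/2, 6)
through K parallel to FZ: direction (-2, -5); meets FQ at D = (7, 15)
D = F + t·(Q−F) with t = 10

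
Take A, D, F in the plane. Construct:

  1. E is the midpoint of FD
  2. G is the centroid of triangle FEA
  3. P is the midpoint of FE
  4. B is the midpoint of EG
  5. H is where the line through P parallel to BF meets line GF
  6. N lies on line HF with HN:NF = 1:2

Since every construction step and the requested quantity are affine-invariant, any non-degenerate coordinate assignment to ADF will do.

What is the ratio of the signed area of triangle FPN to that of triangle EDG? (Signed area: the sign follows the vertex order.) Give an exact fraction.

Set A = (0, 0), D = (1, 0), F = (0, 1); any affine frame gives the same invariant.
1. E is the midpoint of FD ⇒ E = (1/2, 1/2)
2. G is the centroid of triangle FEA ⇒ G = (1/6, 1/2)
3. P is the midpoint of FE ⇒ P = (1/4, 3/4)
4. B is the midpoint of EG ⇒ B = (1/3, 1/2)
5. H is where the line through P parallel to BF meets line GF ⇒ H = (-1/12, 5/4)
6. N lies on line HF with HN:NF = 1:2 ⇒ N = (-1/18, 7/6)
2·[FPN] = 1/36, 2·[EDG] = -1/6
[FPN]:[EDG] = 1/36:-1/6 = -1/6

[FPN]:[EDG] = -1/6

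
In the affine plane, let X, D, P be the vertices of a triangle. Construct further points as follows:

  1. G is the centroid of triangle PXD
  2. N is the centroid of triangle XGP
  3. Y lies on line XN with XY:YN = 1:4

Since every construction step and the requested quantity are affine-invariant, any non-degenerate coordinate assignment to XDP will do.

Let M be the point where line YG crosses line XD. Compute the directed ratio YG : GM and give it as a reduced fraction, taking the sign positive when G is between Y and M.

YG:GM = -11/15

Choose coordinates X = (0, 0), D = (1, 0), P = (0, 1).
1. G is the centroid of triangle PXD ⇒ G = (1/3, 1/3)
2. N is the centroid of triangle XGP ⇒ N = (1/9, 4/9)
3. Y lies on line XN with XY:YN = 1:4 ⇒ Y = (1/45, 4/45)
line YG meets XD at M = (-1/11, 0)
G = Y + t·(M−Y) with t = -11/4, so YG:GM = -11/4:15/4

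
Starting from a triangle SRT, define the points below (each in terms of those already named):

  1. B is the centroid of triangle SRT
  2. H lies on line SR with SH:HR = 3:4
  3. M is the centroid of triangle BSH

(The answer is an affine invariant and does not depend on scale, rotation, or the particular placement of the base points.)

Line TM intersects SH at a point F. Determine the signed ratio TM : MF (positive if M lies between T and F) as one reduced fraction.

TM:MF = 8

Assign S = (0, 0), R = (1, 0), T = (0, 1) — the answer is frame-independent, so this choice is without loss of generality.
1. B is the centroid of triangle SRT ⇒ B = (1/3, 1/3)
2. H lies on line SR with SH:HR = 3:4 ⇒ H = (3/7, 0)
3. M is the centroid of triangle BSH ⇒ M = (16/63, 1/9)
line TM meets SH at F = (2/7, 0)
M = T + t·(F−T) with t = 8/9, so TM:MF = 8/9:1/9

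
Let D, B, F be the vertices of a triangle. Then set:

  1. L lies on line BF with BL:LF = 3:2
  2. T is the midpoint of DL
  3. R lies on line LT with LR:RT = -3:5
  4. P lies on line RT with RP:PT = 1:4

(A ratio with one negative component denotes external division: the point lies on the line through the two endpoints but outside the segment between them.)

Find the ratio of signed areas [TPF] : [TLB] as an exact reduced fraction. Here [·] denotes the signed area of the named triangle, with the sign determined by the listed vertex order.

Work in coordinates with D = (0, 0), B = (1, 0), F = (0, 1).
1. L lies on line BF with BL:LF = 3:2 ⇒ L = (2/5, 3/5)
2. T is the midpoint of DL ⇒ T = (1/5, 3/10)
3. R lies on line LT with LR:RT = -3:5 ⇒ R = (7/10, 21/20)
4. P lies on line RT with RP:PT = 1:4 ⇒ P = (3/5, 9/10)
2·[TPF] = 2/5, 2·[TLB] = -3/10
[TPF]:[TLB] = 2/5:-3/10 = -4/3

[TPF]:[TLB] = -4/3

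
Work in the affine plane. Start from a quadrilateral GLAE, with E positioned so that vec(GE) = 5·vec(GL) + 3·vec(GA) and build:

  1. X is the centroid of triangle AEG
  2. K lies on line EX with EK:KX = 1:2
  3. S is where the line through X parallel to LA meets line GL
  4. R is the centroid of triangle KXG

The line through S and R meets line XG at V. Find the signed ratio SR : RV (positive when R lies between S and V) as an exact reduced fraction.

SR:RV = 49/5

Assign G = (0, 0), L = (1, 0), A = (0, 1), E = (5, 3) — the answer is frame-independent, so this choice is without loss of generality.
1. X is the centroid of triangle AEG ⇒ X = (5/3, 4/3)
2. K lies on line EX with EK:KX = 1:2 ⇒ K = (35/9, 22/9)
3. S is where the line through X parallel to LA meets line GL ⇒ S = (3, 0)
4. R is the centroid of triangle KXG ⇒ R = (50/27, 34/27)
line SR meets XG at V = (85/49, 68/49)
R = S + t·(V−S) with t = 49/54, so SR:RV = 49/54:5/54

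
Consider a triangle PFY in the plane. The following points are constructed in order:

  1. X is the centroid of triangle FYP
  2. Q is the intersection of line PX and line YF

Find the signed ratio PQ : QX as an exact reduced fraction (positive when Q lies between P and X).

PQ:QX = -3

Work in coordinates with P = (0, 0), F = (1, 0), Y = (0, 1).
1. X is the centroid of triangle FYP ⇒ X = (1/3, 1/3)
2. Q is the intersection of line PX and line YF ⇒ Q = (1/2, 1/2)
Q = P + t·(X−P) with t = 3/2, so PQ:QX = t:(1−t) = 3/2:-1/2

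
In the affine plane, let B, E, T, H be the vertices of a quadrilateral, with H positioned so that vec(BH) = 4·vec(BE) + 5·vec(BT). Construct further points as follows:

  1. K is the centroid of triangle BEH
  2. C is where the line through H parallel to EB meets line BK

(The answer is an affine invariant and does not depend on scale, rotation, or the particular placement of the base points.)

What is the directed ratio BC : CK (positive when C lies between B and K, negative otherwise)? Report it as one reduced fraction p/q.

BC:CK = -3/2

Work in coordinates with B = (0, 0), E = (1, 0), T = (0, 1), H = (4, 5).
1. K is the centroid of triangle BEH ⇒ K = (5/3, 5/3)
2. C is where the line through H parallel to EB meets line BK ⇒ C = (5, 5)
C = B + t·(K−B) with t = 3, so BC:CK = t:(1−t) = 3:-2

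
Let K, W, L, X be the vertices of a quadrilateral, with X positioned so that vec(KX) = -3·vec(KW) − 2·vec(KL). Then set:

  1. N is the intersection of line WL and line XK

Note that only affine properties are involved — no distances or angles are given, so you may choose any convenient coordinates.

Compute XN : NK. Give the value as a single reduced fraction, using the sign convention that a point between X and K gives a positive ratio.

XN:NK = -6

Assign K = (0, 0), W = (1, 0), L = (0, 1), X = (-3, -2) — the answer is frame-independent, so this choice is without loss of generality.
1. N is the intersection of line WL and line XK ⇒ N = (3/5, 2/5)
N = X + t·(K−X) with t = 6/5, so XN:NK = t:(1−t) = 6/5:-1/5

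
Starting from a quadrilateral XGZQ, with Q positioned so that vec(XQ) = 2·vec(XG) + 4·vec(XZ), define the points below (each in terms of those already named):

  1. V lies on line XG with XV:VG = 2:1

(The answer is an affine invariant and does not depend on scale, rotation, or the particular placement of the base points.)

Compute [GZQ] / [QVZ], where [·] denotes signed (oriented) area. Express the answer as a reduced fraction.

Choose coordinates X = (0, 0), G = (1, 0), Z = (0, 1), Q = (2, 4).
1. V lies on line XG with XV:VG = 2:1 ⇒ V = (2/3, 0)
2·[GZQ] = -5, 2·[QVZ] = -4
[GZQ]:[QVZ] = -5:-4 = 5/4

[GZQ]:[QVZ] = 5/4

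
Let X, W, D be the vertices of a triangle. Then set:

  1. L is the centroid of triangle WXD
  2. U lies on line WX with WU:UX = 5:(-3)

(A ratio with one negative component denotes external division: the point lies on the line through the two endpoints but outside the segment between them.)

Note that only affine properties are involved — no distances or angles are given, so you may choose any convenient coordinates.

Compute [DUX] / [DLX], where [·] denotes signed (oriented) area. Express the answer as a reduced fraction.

[DUX]:[DLX] = -9/2

Choose coordinates X = (0, 0), W = (1, 0), D = (0, 1).
1. L is the centroid of triangle WXD ⇒ L = (1/3, 1/3)
2. U lies on line WX with WU:UX = 5:(-3) ⇒ U = (-3/2, 0)
2·[DUX] = 3/2, 2·[DLX] = -1/3
[DUX]:[DLX] = 3/2:-1/3 = -9/2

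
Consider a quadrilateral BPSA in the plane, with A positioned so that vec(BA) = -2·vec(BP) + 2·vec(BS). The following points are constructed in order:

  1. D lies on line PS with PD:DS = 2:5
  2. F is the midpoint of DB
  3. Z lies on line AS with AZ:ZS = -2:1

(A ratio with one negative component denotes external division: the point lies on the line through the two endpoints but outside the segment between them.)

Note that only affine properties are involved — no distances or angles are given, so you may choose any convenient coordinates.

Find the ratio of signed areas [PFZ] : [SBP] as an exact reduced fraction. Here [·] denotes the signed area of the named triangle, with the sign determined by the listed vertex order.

Assign B = (0, 0), P = (1, 0), S = (0, 1), A = (-2, 2) — the answer is frame-independent, so this choice is without loss of generality.
1. D lies on line PS with PD:DS = 2:5 ⇒ D = (5/7, 2/7)
2. F is the midpoint of DB ⇒ F = (5/14, 1/7)
3. Z lies on line AS with AZ:ZS = -2:1 ⇒ Z = (2, 0)
2·[PFZ] = -1/7, 2·[SBP] = 1
[PFZ]:[SBP] = -1/7:1 = -1/7

[PFZ]:[SBP] = -1/7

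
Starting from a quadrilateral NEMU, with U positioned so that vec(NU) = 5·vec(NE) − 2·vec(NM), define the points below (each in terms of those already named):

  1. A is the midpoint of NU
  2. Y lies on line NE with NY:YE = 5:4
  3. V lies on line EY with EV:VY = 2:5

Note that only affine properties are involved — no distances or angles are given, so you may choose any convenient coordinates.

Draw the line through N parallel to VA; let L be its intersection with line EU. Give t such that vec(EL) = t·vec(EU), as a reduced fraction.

t = -63/47

Choose coordinates N = (0, 0), E = (1, 0), M = (0, 1), U = (5, -2).
1. A is the midpoint of NU ⇒ A = (5/2, -1)
2. Y lies on line NE with NY:YE = 5:4 ⇒ Y = (5/9, 0)
3. V lies on line EY with EV:VY = 2:5 ⇒ V = (55/63, 0)
through N parallel to VA: direction (205/126, -1); meets EU at L = (-205/47, 126/47)
L = E + t·(U−E) with t = -63/47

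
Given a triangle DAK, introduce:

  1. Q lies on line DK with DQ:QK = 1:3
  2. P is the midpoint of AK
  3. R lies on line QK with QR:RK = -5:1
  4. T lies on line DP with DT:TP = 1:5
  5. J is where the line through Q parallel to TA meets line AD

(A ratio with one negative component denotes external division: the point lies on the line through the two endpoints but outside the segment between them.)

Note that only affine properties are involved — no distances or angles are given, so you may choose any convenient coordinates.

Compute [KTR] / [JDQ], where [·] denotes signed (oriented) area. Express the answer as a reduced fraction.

Assign D = (0, 0), A = (1, 0), K = (0, 1) — the answer is frame-independent, so this choice is without loss of generality.
1. Q lies on line DK with DQ:QK = 1:3 ⇒ Q = (0, 1/4)
2. P is the midpoint of AK ⇒ P = (1/2, 1/2)
3. R lies on line QK with QR:RK = -5:1 ⇒ R = (0, 19/16)
4. T lies on line DP with DT:TP = 1:5 ⇒ T = (1/12, 1/12)
5. J is where the line through Q parallel to TA meets line AD ⇒ J = (11/4, 0)
2·[KTR] = 1/64, 2·[JDQ] = -11/16
[KTR]:[JDQ] = 1/64:-11/16 = -1/44

[KTR]:[JDQ] = -1/44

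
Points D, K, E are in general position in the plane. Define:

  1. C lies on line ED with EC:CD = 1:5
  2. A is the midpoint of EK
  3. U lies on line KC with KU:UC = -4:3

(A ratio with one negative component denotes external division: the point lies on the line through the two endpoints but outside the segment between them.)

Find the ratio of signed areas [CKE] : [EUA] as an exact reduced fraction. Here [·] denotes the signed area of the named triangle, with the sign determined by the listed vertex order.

[CKE]:[EUA] = 1/2

Choose coordinates D = (0, 0), K = (1, 0), E = (0, 1).
1. C lies on line ED with EC:CD = 1:5 ⇒ C = (0, 5/6)
2. A is the midpoint of EK ⇒ A = (1/2, 1/2)
3. U lies on line KC with KU:UC = -4:3 ⇒ U = (-3, 10/3)
2·[CKE] = 1/6, 2·[EUA] = 1/3
[CKE]:[EUA] = 1/6:1/3 = 1/2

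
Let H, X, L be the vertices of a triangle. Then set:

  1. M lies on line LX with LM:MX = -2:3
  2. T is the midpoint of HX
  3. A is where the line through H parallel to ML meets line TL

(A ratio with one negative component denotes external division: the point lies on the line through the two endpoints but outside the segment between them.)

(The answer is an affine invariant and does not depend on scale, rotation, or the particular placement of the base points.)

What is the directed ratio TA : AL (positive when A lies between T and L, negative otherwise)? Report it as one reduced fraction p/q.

TA:AL = -1/2

Work in coordinates with H = (0, 0), X = (1, 0), L = (0, 1).
1. M lies on line LX with LM:MX = -2:3 ⇒ M = (-2, 3)
2. T is the midpoint of HX ⇒ T = (1/2, 0)
3. A is where the line through H parallel to ML meets line TL ⇒ A = (1, -1)
A = T + t·(L−T) with t = -1, so TA:AL = t:(1−t) = -1:2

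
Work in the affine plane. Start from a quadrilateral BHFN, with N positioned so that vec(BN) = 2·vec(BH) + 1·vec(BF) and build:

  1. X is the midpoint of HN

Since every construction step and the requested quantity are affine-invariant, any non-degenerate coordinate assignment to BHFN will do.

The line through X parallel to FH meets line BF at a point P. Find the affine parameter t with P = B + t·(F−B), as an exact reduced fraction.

Assign B = (0, 0), H = (1, 0), F = (0, 1), N = (2, 1) — the answer is frame-independent, so this choice is without loss of generality.
1. X is the midpoint of HN ⇒ X = (3/2, 1/2)
through X parallel to FH: direction (1, -1); meets BF at P = (0, 2)
P = B + t·(F−B) with t = 2

t = 2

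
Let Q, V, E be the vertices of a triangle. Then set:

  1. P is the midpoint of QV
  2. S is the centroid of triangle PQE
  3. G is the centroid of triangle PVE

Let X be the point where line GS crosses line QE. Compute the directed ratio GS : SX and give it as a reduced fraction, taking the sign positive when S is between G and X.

Choose coordinates Q = (0, 0), V = (1, 0), E = (0, 1).
1. P is the midpoint of QV ⇒ P = (1/2, 0)
2. S is the centroid of triangle PQE ⇒ S = (1/6, 1/3)
3. G is the centroid of triangle PVE ⇒ G = (1/2, 1/3)
line GS meets QE at X = (0, 1/3)
S = G + t·(X−G) with t = 2/3, so GS:SX = 2/3:1/3

GS:SX = 2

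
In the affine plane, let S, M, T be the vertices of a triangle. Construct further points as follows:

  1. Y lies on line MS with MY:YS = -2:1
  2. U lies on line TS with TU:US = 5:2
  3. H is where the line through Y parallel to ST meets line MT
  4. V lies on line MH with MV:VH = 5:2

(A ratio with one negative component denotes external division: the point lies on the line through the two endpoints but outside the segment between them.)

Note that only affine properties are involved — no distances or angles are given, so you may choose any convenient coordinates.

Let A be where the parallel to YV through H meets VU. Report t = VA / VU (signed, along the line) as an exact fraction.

Assign S = (0, 0), M = (1, 0), T = (0, 1) — the answer is frame-independent, so this choice is without loss of generality.
1. Y lies on line MS with MY:YS = -2:1 ⇒ Y = (-1, 0)
2. U lies on line TS with TU:US = 5:2 ⇒ U = (0, 2/7)
3. H is where the line through Y parallel to ST meets line MT ⇒ H = (-1, 2)
4. V lies on line MH with MV:VH = 5:2 ⇒ V = (-3/7, 10/7)
through H parallel to YV: direction (4/7, 10/7); meets VU at A = (-177/217, 534/217)
A = V + t·(U−V) with t = -28/31

t = -28/31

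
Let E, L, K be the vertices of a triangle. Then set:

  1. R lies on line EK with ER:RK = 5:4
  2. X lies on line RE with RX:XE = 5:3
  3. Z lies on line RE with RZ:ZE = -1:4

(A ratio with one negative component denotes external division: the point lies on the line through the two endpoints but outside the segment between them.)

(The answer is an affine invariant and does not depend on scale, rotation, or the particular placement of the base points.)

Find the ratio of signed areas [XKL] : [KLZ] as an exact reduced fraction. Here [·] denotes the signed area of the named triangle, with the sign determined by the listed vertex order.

Assign E = (0, 0), L = (1, 0), K = (0, 1) — the answer is frame-independent, so this choice is without loss of generality.
1. R lies on line EK with ER:RK = 5:4 ⇒ R = (0, 5/9)
2. X lies on line RE with RX:XE = 5:3 ⇒ X = (0, 5/24)
3. Z lies on line RE with RZ:ZE = -1:4 ⇒ Z = (0, 20/27)
2·[XKL] = -19/24, 2·[KLZ] = -7/27
[XKL]:[KLZ] = -19/24:-7/27 = 171/56

[XKL]:[KLZ] = 171/56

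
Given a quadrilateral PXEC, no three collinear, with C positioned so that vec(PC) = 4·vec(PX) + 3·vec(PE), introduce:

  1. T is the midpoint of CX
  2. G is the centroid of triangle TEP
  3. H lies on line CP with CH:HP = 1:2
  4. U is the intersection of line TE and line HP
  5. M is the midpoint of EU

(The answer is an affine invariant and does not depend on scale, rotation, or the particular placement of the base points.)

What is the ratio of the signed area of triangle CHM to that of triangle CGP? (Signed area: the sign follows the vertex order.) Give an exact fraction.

[CHM]:[CGP] = -4/5

Work in coordinates with P = (0, 0), X = (1, 0), E = (0, 1), C = (4, 3).
1. T is the midpoint of CX ⇒ T = (5/2, 3/2)
2. G is the centroid of triangle TEP ⇒ G = (5/6, 5/6)
3. H lies on line CP with CH:HP = 1:2 ⇒ H = (8/3, 2)
4. U is the intersection of line TE and line HP ⇒ U = (20/11, 15/11)
5. M is the midpoint of EU ⇒ M = (10/11, 13/11)
2·[CHM] = -2/3, 2·[CGP] = 5/6
[CHM]:[CGP] = -2/3:5/6 = -4/5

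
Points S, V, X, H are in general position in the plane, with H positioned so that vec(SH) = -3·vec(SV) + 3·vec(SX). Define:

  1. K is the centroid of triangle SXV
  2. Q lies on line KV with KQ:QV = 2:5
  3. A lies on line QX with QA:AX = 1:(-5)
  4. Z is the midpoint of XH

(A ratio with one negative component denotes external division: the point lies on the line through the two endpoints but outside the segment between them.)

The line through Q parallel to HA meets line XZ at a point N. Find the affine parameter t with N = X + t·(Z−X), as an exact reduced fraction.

Work in coordinates with S = (0, 0), V = (1, 0), X = (0, 1), H = (-3, 3).
1. K is the centroid of triangle SXV ⇒ K = (1/3, 1/3)
2. Q lies on line KV with KQ:QV = 2:5 ⇒ Q = (11/21, 5/21)
3. A lies on line QX with QA:AX = 1:(-5) ⇒ A = (55/84, 1/21)
4. Z is the midpoint of XH ⇒ Z = (-3/2, 2)
through Q parallel to HA: direction (307/84, -62/21); meets XZ at N = (-12/5, 13/5)
N = X + t·(Z−X) with t = 8/5

t = 8/5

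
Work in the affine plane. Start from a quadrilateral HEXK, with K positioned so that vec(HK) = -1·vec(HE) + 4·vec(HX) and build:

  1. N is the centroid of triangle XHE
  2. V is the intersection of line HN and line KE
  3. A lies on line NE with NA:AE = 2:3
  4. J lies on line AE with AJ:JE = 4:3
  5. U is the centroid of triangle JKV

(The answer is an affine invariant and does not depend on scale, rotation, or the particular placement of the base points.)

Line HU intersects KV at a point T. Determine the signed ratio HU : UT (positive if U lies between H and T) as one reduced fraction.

HU:UT = 67/3

Assign H = (0, 0), E = (1, 0), X = (0, 1), K = (-1, 4) — the answer is frame-independent, so this choice is without loss of generality.
1. N is the centroid of triangle XHE ⇒ N = (1/3, 1/3)
2. V is the intersection of line HN and line KE ⇒ V = (2/3, 2/3)
3. A lies on line NE with NA:AE = 2:3 ⇒ A = (3/5, 1/5)
4. J lies on line AE with AJ:JE = 4:3 ⇒ J = (29/35, 3/35)
5. U is the centroid of triangle JKV ⇒ U = (52/315, 499/315)
line HU meets KV at T = (104/603, 998/603)
U = H + t·(T−H) with t = 67/70, so HU:UT = 67/70:3/70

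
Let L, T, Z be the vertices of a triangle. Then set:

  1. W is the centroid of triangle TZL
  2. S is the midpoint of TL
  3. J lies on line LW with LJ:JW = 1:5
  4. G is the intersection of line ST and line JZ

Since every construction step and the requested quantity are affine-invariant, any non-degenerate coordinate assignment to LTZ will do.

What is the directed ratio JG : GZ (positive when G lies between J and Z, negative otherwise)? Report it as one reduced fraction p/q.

Set L = (0, 0), T = (1, 0), Z = (0, 1); any affine frame gives the same invariant.
1. W is the centroid of triangle TZL ⇒ W = (1/3, 1/3)
2. S is the midpoint of TL ⇒ S = (1/2, 0)
3. J lies on line LW with LJ:JW = 1:5 ⇒ J = (1/18, 1/18)
4. G is the intersection of line ST and line JZ ⇒ G = (1/17, 0)
G = J + t·(Z−J) with t = -1/17, so JG:GZ = t:(1−t) = -1/17:18/17

JG:GZ = -1/18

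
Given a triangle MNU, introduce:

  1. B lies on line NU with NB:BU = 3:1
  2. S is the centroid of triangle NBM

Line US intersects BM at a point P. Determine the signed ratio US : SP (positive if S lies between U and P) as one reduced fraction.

Choose coordinates M = (0, 0), N = (1, 0), U = (0, 1).
1. B lies on line NU with NB:BU = 3:1 ⇒ B = (1/4, 3/4)
2. S is the centroid of triangle NBM ⇒ S = (5/12, 1/4)
line US meets BM at P = (5/24, 5/8)
S = U + t·(P−U) with t = 2, so US:SP = 2:-1

US:SP = -2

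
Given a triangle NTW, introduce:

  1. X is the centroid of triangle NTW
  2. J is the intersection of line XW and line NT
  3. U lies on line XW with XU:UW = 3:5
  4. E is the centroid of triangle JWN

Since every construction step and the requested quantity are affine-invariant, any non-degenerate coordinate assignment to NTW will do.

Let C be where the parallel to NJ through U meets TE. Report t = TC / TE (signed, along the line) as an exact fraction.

t = 7/4

Assign N = (0, 0), T = (1, 0), W = (0, 1) — the answer is frame-independent, so this choice is without loss of generality.
1. X is the centroid of triangle NTW ⇒ X = (1/3, 1/3)
2. J is the intersection of line XW and line NT ⇒ J = (1/2, 0)
3. U lies on line XW with XU:UW = 3:5 ⇒ U = (5/24, 7/12)
4. E is the centroid of triangle JWN ⇒ E = (1/6, 1/3)
through U parallel to NJ: direction (1/2, 0); meets TE at C = (-11/24, 7/12)
C = T + t·(E−T) with t = 7/4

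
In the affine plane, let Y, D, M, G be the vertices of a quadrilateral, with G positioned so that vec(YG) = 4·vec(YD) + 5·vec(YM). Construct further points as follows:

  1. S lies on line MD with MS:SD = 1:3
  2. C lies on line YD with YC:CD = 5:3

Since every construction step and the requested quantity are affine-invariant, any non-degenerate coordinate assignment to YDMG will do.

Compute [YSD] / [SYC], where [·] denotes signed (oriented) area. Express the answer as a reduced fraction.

Work in coordinates with Y = (0, 0), D = (1, 0), M = (0, 1), G = (4, 5).
1. S lies on line MD with MS:SD = 1:3 ⇒ S = (1/4, 3/4)
2. C lies on line YD with YC:CD = 5:3 ⇒ C = (5/8, 0)
2·[YSD] = -3/4, 2·[SYC] = 15/32
[YSD]:[SYC] = -3/4:15/32 = -8/5

[YSD]:[SYC] = -8/5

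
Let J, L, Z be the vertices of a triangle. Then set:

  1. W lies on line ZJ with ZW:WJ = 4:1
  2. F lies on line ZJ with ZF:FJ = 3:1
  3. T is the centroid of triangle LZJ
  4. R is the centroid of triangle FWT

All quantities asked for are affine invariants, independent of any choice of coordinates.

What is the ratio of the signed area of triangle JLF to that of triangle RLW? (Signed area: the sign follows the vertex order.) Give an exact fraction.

Set J = (0, 0), L = (1, 0), Z = (0, 1); any affine frame gives the same invariant.
1. W lies on line ZJ with ZW:WJ = 4:1 ⇒ W = (0, 1/5)
2. F lies on line ZJ with ZF:FJ = 3:1 ⇒ F = (0, 1/4)
3. T is the centroid of triangle LZJ ⇒ T = (1/3, 1/3)
4. R is the centroid of triangle FWT ⇒ R = (1/9, 47/180)
2·[JLF] = 1/4, 2·[RLW] = -1/12
[JLF]:[RLW] = 1/4:-1/12 = -3

[JLF]:[RLW] = -3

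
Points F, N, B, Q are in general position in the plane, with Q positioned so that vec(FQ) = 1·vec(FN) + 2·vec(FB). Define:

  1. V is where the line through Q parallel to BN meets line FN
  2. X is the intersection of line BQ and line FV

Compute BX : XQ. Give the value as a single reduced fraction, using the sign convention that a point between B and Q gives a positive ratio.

BX:XQ = -1/2

Set F = (0, 0), N = (1, 0), B = (0, 1), Q = (1, 2); any affine frame gives the same invariant.
1. V is where the line through Q parallel to BN meets line FN ⇒ V = (3, 0)
2. X is the intersection of line BQ and line FV ⇒ X = (-1, 0)
X = B + t·(Q−B) with t = -1, so BX:XQ = t:(1−t) = -1:2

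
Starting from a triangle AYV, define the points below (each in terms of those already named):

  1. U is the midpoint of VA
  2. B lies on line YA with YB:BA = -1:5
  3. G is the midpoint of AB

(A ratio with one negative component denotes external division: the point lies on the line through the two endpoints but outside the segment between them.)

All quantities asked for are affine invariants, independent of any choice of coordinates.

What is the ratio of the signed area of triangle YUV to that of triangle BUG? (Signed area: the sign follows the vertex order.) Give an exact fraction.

[YUV]:[BUG] = -8/5

Set A = (0, 0), Y = (1, 0), V = (0, 1); any affine frame gives the same invariant.
1. U is the midpoint of VA ⇒ U = (0, 1/2)
2. B lies on line YA with YB:BA = -1:5 ⇒ B = (5/4, 0)
3. G is the midpoint of AB ⇒ G = (5/8, 0)
2·[YUV] = -1/2, 2·[BUG] = 5/16
[YUV]:[BUG] = -1/2:5/16 = -8/5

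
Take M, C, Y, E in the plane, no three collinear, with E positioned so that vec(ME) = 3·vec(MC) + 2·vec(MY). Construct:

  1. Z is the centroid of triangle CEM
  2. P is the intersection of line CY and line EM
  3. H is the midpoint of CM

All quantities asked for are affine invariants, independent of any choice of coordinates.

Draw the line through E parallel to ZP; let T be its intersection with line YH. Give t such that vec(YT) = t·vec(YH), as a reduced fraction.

t = 1/13

Assign M = (0, 0), C = (1, 0), Y = (0, 1), E = (3, 2) — the answer is frame-independent, so this choice is without loss of generality.
1. Z is the centroid of triangle CEM ⇒ Z = (4/3, 2/3)
2. P is the intersection of line CY and line EM ⇒ P = (3/5, 2/5)
3. H is the midpoint of CM ⇒ H = (1/2, 0)
through E parallel to ZP: direction (-11/15, -4/15); meets YH at T = (1/26, 12/13)
T = Y + t·(H−Y) with t = 1/13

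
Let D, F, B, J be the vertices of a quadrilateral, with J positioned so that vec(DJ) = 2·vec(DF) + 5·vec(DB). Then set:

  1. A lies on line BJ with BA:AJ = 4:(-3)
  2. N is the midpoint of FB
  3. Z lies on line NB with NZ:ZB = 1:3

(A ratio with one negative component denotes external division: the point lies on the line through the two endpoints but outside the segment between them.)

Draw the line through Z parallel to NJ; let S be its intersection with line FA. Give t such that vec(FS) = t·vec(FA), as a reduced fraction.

Choose coordinates D = (0, 0), F = (1, 0), B = (0, 1), J = (2, 5).
1. A lies on line BJ with BA:AJ = 4:(-3) ⇒ A = (8, 17)
2. N is the midpoint of FB ⇒ N = (1/2, 1/2)
3. Z lies on line NB with NZ:ZB = 1:3 ⇒ Z = (3/8, 5/8)
through Z parallel to NJ: direction (3/2, 9/2); meets FA at S = (-27/8, -85/8)
S = F + t·(A−F) with t = -5/8

t = -5/8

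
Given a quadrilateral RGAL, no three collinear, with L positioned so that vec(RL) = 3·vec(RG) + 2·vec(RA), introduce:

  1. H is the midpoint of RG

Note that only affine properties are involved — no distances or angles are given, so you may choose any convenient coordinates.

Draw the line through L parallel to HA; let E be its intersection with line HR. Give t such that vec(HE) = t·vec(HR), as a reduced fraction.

Set R = (0, 0), G = (1, 0), A = (0, 1), L = (3, 2); any affine frame gives the same invariant.
1. H is the midpoint of RG ⇒ H = (1/2, 0)
through L parallel to HA: direction (-1/2, 1); meets HR at E = (4, 0)
E = H + t·(R−H) with t = -7

t = -7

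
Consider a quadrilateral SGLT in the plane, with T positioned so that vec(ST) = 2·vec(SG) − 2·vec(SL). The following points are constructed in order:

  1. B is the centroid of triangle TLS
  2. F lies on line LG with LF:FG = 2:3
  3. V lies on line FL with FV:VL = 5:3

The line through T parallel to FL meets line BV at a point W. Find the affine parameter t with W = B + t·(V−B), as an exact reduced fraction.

t = -1/2

Assign S = (0, 0), G = (1, 0), L = (0, 1), T = (2, -2) — the answer is frame-independent, so this choice is without loss of generality.
1. B is the centroid of triangle TLS ⇒ B = (2/3, -1/3)
2. F lies on line LG with LF:FG = 2:3 ⇒ F = (2/5, 3/5)
3. V lies on line FL with FV:VL = 5:3 ⇒ V = (3/20, 17/20)
through T parallel to FL: direction (-2/5, 2/5); meets BV at W = (37/40, -37/40)
W = B + t·(V−B) with t = -1/2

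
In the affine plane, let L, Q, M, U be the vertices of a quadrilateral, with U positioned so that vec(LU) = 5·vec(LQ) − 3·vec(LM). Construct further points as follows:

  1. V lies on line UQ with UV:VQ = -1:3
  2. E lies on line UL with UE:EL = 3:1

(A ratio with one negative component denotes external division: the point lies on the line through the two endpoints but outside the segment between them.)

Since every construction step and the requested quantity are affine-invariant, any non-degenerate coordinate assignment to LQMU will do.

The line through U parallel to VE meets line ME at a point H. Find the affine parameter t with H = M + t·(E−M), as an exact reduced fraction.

Choose coordinates L = (0, 0), Q = (1, 0), M = (0, 1), U = (5, -3).
1. V lies on line UQ with UV:VQ = -1:3 ⇒ V = (7, -9/2)
2. E lies on line UL with UE:EL = 3:1 ⇒ E = (5/4, -3/4)
through U parallel to VE: direction (-23/4, 15/4); meets ME at H = (85/86, -33/86)
H = M + t·(E−M) with t = 34/43

t = 34/43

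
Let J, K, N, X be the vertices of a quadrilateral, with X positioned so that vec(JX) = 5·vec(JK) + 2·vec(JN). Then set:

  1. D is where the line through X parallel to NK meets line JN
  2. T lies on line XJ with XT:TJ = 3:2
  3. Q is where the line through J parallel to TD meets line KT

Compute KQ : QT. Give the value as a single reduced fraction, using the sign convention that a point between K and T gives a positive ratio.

KQ:QT = -31/70

Work in coordinates with J = (0, 0), K = (1, 0), N = (0, 1), X = (5, 2).
1. D is where the line through X parallel to NK meets line JN ⇒ D = (0, 7)
2. T lies on line XJ with XT:TJ = 3:2 ⇒ T = (2, 4/5)
3. Q is where the line through J parallel to TD meets line KT ⇒ Q = (8/39, -124/195)
Q = K + t·(T−K) with t = -31/39, so KQ:QT = t:(1−t) = -31/39:70/39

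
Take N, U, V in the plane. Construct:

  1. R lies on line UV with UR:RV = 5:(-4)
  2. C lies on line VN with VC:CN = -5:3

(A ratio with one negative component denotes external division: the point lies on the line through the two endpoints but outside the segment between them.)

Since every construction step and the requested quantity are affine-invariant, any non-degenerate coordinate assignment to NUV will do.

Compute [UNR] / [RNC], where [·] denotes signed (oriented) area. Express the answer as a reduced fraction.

[UNR]:[RNC] = 5/6

Work in coordinates with N = (0, 0), U = (1, 0), V = (0, 1).
1. R lies on line UV with UR:RV = 5:(-4) ⇒ R = (-4, 5)
2. C lies on line VN with VC:CN = -5:3 ⇒ C = (0, -3/2)
2·[UNR] = -5, 2·[RNC] = -6
[UNR]:[RNC] = -5:-6 = 5/6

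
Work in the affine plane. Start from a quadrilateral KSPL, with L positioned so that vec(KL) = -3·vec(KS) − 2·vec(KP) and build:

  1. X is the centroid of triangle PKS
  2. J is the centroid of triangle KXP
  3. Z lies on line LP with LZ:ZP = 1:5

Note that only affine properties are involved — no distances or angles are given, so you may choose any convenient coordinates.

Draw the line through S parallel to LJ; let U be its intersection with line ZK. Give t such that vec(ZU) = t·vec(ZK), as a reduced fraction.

Choose coordinates K = (0, 0), S = (1, 0), P = (0, 1), L = (-3, -2).
1. X is the centroid of triangle PKS ⇒ X = (1/3, 1/3)
2. J is the centroid of triangle KXP ⇒ J = (1/9, 4/9)
3. Z lies on line LP with LZ:ZP = 1:5 ⇒ Z = (-5/2, -3/2)
through S parallel to LJ: direction (28/9, 22/9); meets ZK at U = (55/13, 33/13)
U = Z + t·(K−Z) with t = 35/13

t = 35/13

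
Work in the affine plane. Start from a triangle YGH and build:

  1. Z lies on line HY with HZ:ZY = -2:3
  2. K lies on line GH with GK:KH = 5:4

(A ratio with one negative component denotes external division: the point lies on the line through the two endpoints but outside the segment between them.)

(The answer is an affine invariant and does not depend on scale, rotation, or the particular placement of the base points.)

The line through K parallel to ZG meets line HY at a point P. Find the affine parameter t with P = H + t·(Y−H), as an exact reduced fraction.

t = -8/9

Assign Y = (0, 0), G = (1, 0), H = (0, 1) — the answer is frame-independent, so this choice is without loss of generality.
1. Z lies on line HY with HZ:ZY = -2:3 ⇒ Z = (0, 3)
2. K lies on line GH with GK:KH = 5:4 ⇒ K = (4/9, 5/9)
through K parallel to ZG: direction (1, -3); meets HY at P = (0, 17/9)
P = H + t·(Y−H) with t = -8/9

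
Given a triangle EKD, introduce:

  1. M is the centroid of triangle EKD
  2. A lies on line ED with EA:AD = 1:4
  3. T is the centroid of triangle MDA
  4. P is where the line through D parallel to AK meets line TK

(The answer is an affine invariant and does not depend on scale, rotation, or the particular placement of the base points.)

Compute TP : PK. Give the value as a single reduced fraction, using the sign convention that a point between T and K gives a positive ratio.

Work in coordinates with E = (0, 0), K = (1, 0), D = (0, 1).
1. M is the centroid of triangle EKD ⇒ M = (1/3, 1/3)
2. A lies on line ED with EA:AD = 1:4 ⇒ A = (0, 1/5)
3. T is the centroid of triangle MDA ⇒ T = (1/9, 23/45)
4. P is where the line through D parallel to AK meets line TK ⇒ P = (-17/15, 92/75)
P = T + t·(K−T) with t = -7/5, so TP:PK = t:(1−t) = -7/5:12/5

TP:PK = -7/12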